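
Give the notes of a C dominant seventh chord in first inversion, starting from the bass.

E, G, Bb, C

The chord tones are C–E–G–Bb. With the third (E) lowest for first inversion: E, G, Bb, C.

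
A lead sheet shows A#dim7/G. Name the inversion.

third inversion

A#dim7/G means A# diminished seventh with G in the bass. G is the seventh of A# diminished seventh (A#–C#–E–G), so this is third inversion.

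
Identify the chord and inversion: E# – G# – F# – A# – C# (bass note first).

The distinct note names are E#, G#, F#, A#, C#. Stacked in thirds they read F#–A#–C#–E#–G#, which is a major ninth chord on F#.
With the seventh (E#) in the bass, the chord is in third inversion.

F# major ninth, third inversion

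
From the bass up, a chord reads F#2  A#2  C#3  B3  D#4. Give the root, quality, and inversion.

Reducing to letter names: F#, A#, C#, B, D#. These stack in thirds as B–D#–F#–A#–C# — a B major ninth chord.
The lowest note is F#, the fifth of the chord, so this is second inversion.

B major ninth, second inversion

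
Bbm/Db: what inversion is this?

first inversion

Bbm/Db means Bb minor with Db in the bass. Db is the third of Bb minor (Bb–Db–F), so this is first inversion.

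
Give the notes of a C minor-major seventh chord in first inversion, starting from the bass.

Eb, G, B, C

The chord tones are C–Eb–G–B. With the third (Eb) lowest for first inversion: Eb, G, B, C.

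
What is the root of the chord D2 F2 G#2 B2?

D, F, G#, B are the tones of a G# diminished seventh chord (G#–B–D–F), making G# the root.

G#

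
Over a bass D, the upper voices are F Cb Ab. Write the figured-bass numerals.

7

The notes D, F, Cb, Ab stack in thirds as D–F–Ab–Cb — a D diminished seventh chord. The bass D is the root, so this is root position: figured 7.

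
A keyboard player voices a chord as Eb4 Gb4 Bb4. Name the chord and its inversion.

The distinct note names are Eb, Gb, Bb. Stacked in thirds they read Eb–Gb–Bb, which is a minor triad on Eb.
With the root (Eb) in the bass, the chord is in root position (figured bass 5/3).

Eb minor, root position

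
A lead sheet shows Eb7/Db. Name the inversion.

Eb7/Db means Eb dominant seventh with Db in the bass. Db is the seventh of Eb dominant seventh (Eb–G–Bb–Db), so this is third inversion.

third inversion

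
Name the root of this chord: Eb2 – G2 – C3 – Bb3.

C

The distinct letter names are Eb, G, C, Bb. Arranged as a stack of thirds they read C–Eb–G–Bb, so C is the root (a C minor seventh chord).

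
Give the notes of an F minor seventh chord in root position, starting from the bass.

Spelling F minor seventh: F–Ab–C–Eb. In root position the root is bass, giving F, Ab, C, Eb from the bottom.

F, Ab, C, Eb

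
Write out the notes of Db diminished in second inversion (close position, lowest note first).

Abb, Db, Fb

Spelling Db diminished: Db–Fb–Abb. In second inversion the fifth is bass, giving Abb, Db, Fb from the bottom.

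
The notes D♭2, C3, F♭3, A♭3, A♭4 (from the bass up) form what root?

Db

The distinct letter names are Db, C, Fb, Ab. Arranged as a stack of thirds they read Db–Fb–Ab–C, so Db is the root (a Db minor-major seventh chord).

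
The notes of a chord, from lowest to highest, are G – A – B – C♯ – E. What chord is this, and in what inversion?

A dominant ninth, third inversion

The pitch classes G, A, B, C#, E arrange in thirds as A–C#–E–G–B: an A dominant ninth chord.
With the seventh (G) in the bass, the chord is in third inversion.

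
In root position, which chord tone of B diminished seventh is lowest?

B

The root of B diminished seventh (B–D–F–Ab) is B; that is the bass in root position.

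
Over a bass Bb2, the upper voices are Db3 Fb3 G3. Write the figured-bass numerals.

The notes Bb, Db, Fb, G stack in thirds as G–Bb–Db–Fb — a G diminished seventh chord. The bass Bb is the third, so this is first inversion: figured 6/5.

6/5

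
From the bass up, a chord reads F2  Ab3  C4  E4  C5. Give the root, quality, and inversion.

F minor-major seventh, root position

The distinct note names are F, Ab, C, E. Stacked in thirds they read F–Ab–C–E, which is a minor-major seventh chord on F.
The lowest note is F, the root of the chord, so this is root position (figured bass 7).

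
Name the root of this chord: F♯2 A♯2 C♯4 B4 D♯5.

The distinct letter names are F#, A#, C#, B, D#. Arranged as a stack of thirds they read B–D#–F#–A#–C#, so B is the root (a B major ninth chord).

B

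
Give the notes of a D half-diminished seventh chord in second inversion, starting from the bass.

Ab, C, D, F

D half-diminished seventh is D–F–Ab–C. Second inversion puts the fifth (Ab) in the bass, with the remaining tones above: Ab, C, D, F.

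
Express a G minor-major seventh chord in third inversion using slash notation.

Third inversion of G minor-major seventh has the seventh (F#) in the bass. As a slash chord: Gm(maj7)/F#.

Gm(maj7)/F#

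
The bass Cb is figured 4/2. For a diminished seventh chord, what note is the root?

The figures 4/2 mean the seventh of the chord is in the bass. If Cb is the seventh of a diminished seventh chord, the root is D (chord tones D–F–Ab–Cb).

D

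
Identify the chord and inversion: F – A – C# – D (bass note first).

D minor-major seventh, first inversion

The distinct note names are F, A, C#, D. Stacked in thirds they read D–F–A–C#, which is a minor-major seventh chord on D.
The lowest note is F, the third of the chord, so this is first inversion (figured bass 6/5).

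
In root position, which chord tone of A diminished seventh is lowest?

A

The root of A diminished seventh (A–C–Eb–Gb) is A; that is the bass in root position.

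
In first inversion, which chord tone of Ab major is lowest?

C

The third of Ab major (Ab–C–Eb) is C; that is the bass in first inversion.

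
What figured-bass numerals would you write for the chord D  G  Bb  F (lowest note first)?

The notes D, G, Bb, F stack in thirds as G–Bb–D–F — a G minor seventh chord. The bass D is the fifth, so this is second inversion: figured 4/3.

4/3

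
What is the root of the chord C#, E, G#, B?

C#, E, G#, B are the tones of a C# minor seventh chord (C#–E–G#–B), making C# the root.

C#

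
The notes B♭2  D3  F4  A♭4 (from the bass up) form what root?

Bb

The distinct letter names are Bb, D, F, Ab. Arranged as a stack of thirds they read Bb–D–F–Ab, so Bb is the root (a Bb dominant seventh chord).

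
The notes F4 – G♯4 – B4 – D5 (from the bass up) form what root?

G#

Reordering F, G#, B, D into stacked thirds gives G#–B–D–F; the bottom of that stack, G#, is the root.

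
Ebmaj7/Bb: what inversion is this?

Ebmaj7/Bb means Eb major seventh with Bb in the bass. Bb is the fifth of Eb major seventh (Eb–G–Bb–D), so this is second inversion.

second inversion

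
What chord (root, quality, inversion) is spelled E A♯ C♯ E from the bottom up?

A# diminished, second inversion

The pitch classes E, A#, C# arrange in thirds as A#–C#–E: an A# diminished triad.
E is the fifth of A# diminished; fifth in the bass means second inversion (figured bass 6/4).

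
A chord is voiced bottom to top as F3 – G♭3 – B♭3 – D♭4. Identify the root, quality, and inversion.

Reducing to letter names: F, Gb, Bb, Db. These stack in thirds as Gb–Bb–Db–F — a Gb major seventh chord.
With the seventh (F) in the bass, the chord is in third inversion (figured bass 4/2).

Gb major seventh, third inversion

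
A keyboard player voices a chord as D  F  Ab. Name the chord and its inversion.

D diminished, root position

The pitch classes D, F, Ab arrange in thirds as D–F–Ab: a D diminished triad.
The lowest note is D, the root of the chord, so this is root position (figured bass 5/3).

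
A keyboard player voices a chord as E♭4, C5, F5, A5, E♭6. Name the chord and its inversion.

F dominant seventh, third inversion

The pitch classes Eb, C, F, A arrange in thirds as F–A–C–Eb: an F dominant seventh chord.
With the seventh (Eb) in the bass, the chord is in third inversion (figured bass 4/2).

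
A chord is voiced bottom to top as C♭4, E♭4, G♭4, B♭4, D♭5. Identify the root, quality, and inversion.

Cb major ninth, root position

The pitch classes Cb, Eb, Gb, Bb, Db arrange in thirds as Cb–Eb–Gb–Bb–Db: a Cb major ninth chord.
With the root (Cb) in the bass, the chord is in root position.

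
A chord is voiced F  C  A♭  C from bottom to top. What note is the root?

Reordering F, C, Ab into stacked thirds gives F–Ab–C; the bottom of that stack, F, is the root.

F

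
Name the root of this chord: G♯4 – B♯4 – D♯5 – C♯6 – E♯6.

G#, B#, D#, C#, E# are the tones of a C# major ninth chord (C#–E#–G#–B#–D#), making C# the root.

C#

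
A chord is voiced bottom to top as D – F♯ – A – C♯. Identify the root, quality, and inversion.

Reducing to letter names: D, F#, A, C#. These stack in thirds as D–F#–A–C# — a D major seventh chord.
The lowest note is D, the root of the chord, so this is root position (figured bass 7).

D major seventh, root position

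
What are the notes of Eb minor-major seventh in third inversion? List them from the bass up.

Eb minor-major seventh is Eb–Gb–Bb–D. Third inversion puts the seventh (D) in the bass, with the remaining tones above: D, Eb, Gb, Bb.

D, Eb, Gb, Bb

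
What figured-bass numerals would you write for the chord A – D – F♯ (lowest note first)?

The notes A, D, F# stack in thirds as D–F#–A — a D major triad. The bass A is the fifth, so this is second inversion: figured 6/4.

6/4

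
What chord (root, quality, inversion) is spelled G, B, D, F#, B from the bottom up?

G major seventh, root position

Reducing to letter names: G, B, D, F#. These stack in thirds as G–B–D–F# — a G major seventh chord.
The lowest note is G, the root of the chord, so this is root position (figured bass 7).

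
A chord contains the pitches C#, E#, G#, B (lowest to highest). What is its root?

C#

Reordering C#, E#, G#, B into stacked thirds gives C#–E#–G#–B; the bottom of that stack, C#, is the root.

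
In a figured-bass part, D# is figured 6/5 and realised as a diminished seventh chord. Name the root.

B#

The figures 6/5 mean the third of the chord is in the bass. If D# is the third of a diminished seventh chord, the root is B# (chord tones B#–D#–F#–A).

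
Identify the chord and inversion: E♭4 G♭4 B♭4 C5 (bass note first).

C half-diminished seventh, first inversion

Reducing to letter names: Eb, Gb, Bb, C. These stack in thirds as C–Eb–Gb–Bb — a C half-diminished seventh chord.
The lowest note is Eb, the third of the chord, so this is first inversion (figured bass 6/5).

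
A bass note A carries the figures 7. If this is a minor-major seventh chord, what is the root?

The figures 7 mean the root of the chord is in the bass. If A is the root of a minor-major seventh chord, the root is A (chord tones A–C–E–G#).

A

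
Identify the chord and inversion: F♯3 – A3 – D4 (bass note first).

The pitch classes F#, A, D arrange in thirds as D–F#–A: a D major triad.
F# is the third of D major; third in the bass means first inversion (figured bass 6).

D major, first inversion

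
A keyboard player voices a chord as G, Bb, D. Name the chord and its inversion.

The pitch classes G, Bb, D arrange in thirds as G–Bb–D: a G minor triad.
With the root (G) in the bass, the chord is in root position (figured bass 5/3).

G minor, root position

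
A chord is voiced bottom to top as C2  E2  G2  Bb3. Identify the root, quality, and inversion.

C dominant seventh, root position

The distinct note names are C, E, G, Bb. Stacked in thirds they read C–E–G–Bb, which is a dominant seventh chord on C.
C is the root of C dominant seventh; root in the bass means root position (figured bass 7).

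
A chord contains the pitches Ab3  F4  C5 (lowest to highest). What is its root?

F

Ab, F, C are the tones of an F minor triad (F–Ab–C), making F the root.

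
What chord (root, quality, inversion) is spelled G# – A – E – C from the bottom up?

A minor-major seventh, third inversion

Reducing to letter names: G#, A, E, C. These stack in thirds as A–C–E–G# — an A minor-major seventh chord.
With the seventh (G#) in the bass, the chord is in third inversion (figured bass 4/2).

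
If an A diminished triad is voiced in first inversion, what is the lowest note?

The third of A diminished (A–C–Eb) is C; that is the bass in first inversion.

C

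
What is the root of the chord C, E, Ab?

C, E, Ab are the tones of an Ab augmented triad (Ab–C–E), making Ab the root.

Ab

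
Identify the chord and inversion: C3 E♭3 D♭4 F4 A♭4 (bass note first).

Db major ninth, third inversion

The distinct note names are C, Eb, Db, F, Ab. Stacked in thirds they read Db–F–Ab–C–Eb, which is a major ninth chord on Db.
C is the seventh of Db major ninth; seventh in the bass means third inversion.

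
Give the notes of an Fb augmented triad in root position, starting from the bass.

Fb, Ab, C

The chord tones are Fb–Ab–C. With the root (Fb) lowest for root position: Fb, Ab, C.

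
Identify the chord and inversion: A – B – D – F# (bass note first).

The pitch classes A, B, D, F# arrange in thirds as B–D–F#–A: a B minor seventh chord.
With the seventh (A) in the bass, the chord is in third inversion (figured bass 4/2).

B minor seventh, third inversion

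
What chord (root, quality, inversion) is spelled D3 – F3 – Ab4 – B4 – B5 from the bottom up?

The pitch classes D, F, Ab, B arrange in thirds as B–D–F–Ab: a B diminished seventh chord.
D is the third of B diminished seventh; third in the bass means first inversion (figured bass 6/5).

B diminished seventh, first inversion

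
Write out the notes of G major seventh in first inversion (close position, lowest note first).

Spelling G major seventh: G–B–D–F#. In first inversion the third is bass, giving B, D, F#, G from the bottom.

B, D, F#, G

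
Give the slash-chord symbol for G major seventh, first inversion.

Gmaj7/B

First inversion of G major seventh has the third (B) in the bass. As a slash chord: Gmaj7/B.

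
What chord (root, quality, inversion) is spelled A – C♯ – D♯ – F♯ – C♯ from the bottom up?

D# half-diminished seventh, second inversion

The pitch classes A, C#, D#, F# arrange in thirds as D#–F#–A–C#: a D# half-diminished seventh chord.
A is the fifth of D# half-diminished seventh; fifth in the bass means second inversion (figured bass 4/3).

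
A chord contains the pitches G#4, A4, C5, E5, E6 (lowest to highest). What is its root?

A

G#, A, C, E are the tones of an A minor-major seventh chord (A–C–E–G#), making A the root.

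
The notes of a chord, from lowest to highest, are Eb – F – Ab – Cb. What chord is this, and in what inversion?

The pitch classes Eb, F, Ab, Cb arrange in thirds as F–Ab–Cb–Eb: an F half-diminished seventh chord.
With the seventh (Eb) in the bass, the chord is in third inversion (figured bass 4/2).

F half-diminished seventh, third inversion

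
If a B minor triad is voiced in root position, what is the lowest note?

B

The root of B minor (B–D–F#) is B; that is the bass in root position.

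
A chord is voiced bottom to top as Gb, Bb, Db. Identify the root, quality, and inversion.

The distinct note names are Gb, Bb, Db. Stacked in thirds they read Gb–Bb–Db, which is a major triad on Gb.
The lowest note is Gb, the root of the chord, so this is root position (figured bass 5/3).

Gb major, root position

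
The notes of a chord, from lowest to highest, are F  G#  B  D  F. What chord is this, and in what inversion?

G# diminished seventh, third inversion

The pitch classes F, G#, B, D arrange in thirds as G#–B–D–F: a G# diminished seventh chord.
The lowest note is F, the seventh of the chord, so this is third inversion (figured bass 4/2).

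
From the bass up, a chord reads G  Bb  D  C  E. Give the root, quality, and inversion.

C dominant ninth, second inversion

The pitch classes G, Bb, D, C, E arrange in thirds as C–E–G–Bb–D: a C dominant ninth chord.
With the fifth (G) in the bass, the chord is in second inversion.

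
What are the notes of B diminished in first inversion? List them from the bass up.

Spelling B diminished: B–D–F. In first inversion the third is bass, giving D, F, B from the bottom.

D, F, B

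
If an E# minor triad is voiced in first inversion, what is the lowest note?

G#

In first inversion the third is lowest. For E# minor (E#–G#–B#) that is G#.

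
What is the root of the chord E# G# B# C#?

Reordering E#, G#, B#, C# into stacked thirds gives C#–E#–G#–B#; the bottom of that stack, C#, is the root.

C#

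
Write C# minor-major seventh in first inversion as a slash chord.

C#m(maj7)/E

First inversion of C# minor-major seventh has the third (E) in the bass. As a slash chord: C#m(maj7)/E.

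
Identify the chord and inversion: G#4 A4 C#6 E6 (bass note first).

The pitch classes G#, A, C#, E arrange in thirds as A–C#–E–G#: an A major seventh chord.
The lowest note is G#, the seventh of the chord, so this is third inversion (figured bass 4/2).

A major seventh, third inversion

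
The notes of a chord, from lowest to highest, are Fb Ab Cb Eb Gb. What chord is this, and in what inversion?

Fb major ninth, root position

The distinct note names are Fb, Ab, Cb, Eb, Gb. Stacked in thirds they read Fb–Ab–Cb–Eb–Gb, which is a major ninth chord on Fb.
Fb is the root of Fb major ninth; root in the bass means root position.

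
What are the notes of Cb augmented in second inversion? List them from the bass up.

Spelling Cb augmented: Cb–Eb–G. In second inversion the fifth is bass, giving G, Cb, Eb from the bottom.

G, Cb, Eb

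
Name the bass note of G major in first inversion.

B

The third of G major (G–B–D) is B; that is the bass in first inversion.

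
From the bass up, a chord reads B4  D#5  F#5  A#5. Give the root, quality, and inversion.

B major seventh, root position

The pitch classes B, D#, F#, A# arrange in thirds as B–D#–F#–A#: a B major seventh chord.
With the root (B) in the bass, the chord is in root position (figured bass 7).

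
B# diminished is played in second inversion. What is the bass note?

B# diminished is B#–D#–F#. Second inversion places the fifth in the bass: F#.

F#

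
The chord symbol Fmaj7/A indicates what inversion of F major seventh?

Fmaj7/A means F major seventh with A in the bass. A is the third of F major seventh (F–A–C–E), so this is first inversion.

first inversion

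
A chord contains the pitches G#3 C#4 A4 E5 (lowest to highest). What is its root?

G#, C#, A, E are the tones of an A major seventh chord (A–C#–E–G#), making A the root.

A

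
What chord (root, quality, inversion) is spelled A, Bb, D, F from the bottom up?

Bb major seventh, third inversion

Reducing to letter names: A, Bb, D, F. These stack in thirds as Bb–D–F–A — a Bb major seventh chord.
With the seventh (A) in the bass, the chord is in third inversion (figured bass 4/2).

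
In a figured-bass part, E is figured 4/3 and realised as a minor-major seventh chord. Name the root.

A

The figures 4/3 mean the fifth of the chord is in the bass. If E is the fifth of a minor-major seventh chord, the root is A (chord tones A–C–E–G#).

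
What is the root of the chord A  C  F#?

The distinct letter names are A, C, F#. Arranged as a stack of thirds they read F#–A–C, so F# is the root (an F# diminished triad).

F#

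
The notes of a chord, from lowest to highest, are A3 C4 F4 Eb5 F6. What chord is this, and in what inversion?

The pitch classes A, C, F, Eb arrange in thirds as F–A–C–Eb: an F dominant seventh chord.
With the third (A) in the bass, the chord is in first inversion (figured bass 6/5).

F dominant seventh, first inversion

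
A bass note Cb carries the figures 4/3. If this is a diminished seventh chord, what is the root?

F

The figures 4/3 mean the fifth of the chord is in the bass. If Cb is the fifth of a diminished seventh chord, the root is F (chord tones F–Ab–Cb–Ebb).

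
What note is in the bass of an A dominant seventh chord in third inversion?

In third inversion the seventh is lowest. For A dominant seventh (A–C#–E–G) that is G.

G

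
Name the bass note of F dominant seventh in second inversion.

C

F dominant seventh is F–A–C–Eb. Second inversion places the fifth in the bass: C.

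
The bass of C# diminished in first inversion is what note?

E

In first inversion the third is lowest. For C# diminished (C#–E–G) that is E.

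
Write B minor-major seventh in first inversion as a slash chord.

First inversion of B minor-major seventh has the third (D) in the bass. As a slash chord: Bm(maj7)/D.

Bm(maj7)/D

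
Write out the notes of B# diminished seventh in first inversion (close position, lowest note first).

Spelling B# diminished seventh: B#–D#–F#–A. In first inversion the third is bass, giving D#, F#, A, B# from the bottom.

D#, F#, A, B#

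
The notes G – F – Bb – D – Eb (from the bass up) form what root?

Reordering G, F, Bb, D, Eb into stacked thirds gives Eb–G–Bb–D–F; the bottom of that stack, Eb, is the root.

Eb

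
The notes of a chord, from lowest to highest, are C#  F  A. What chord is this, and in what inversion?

The distinct note names are C#, F, A. Stacked in thirds they read F–A–C#, which is an augmented triad on F.
The lowest note is C#, the fifth of the chord, so this is second inversion (figured bass 6/4).

F augmented, second inversion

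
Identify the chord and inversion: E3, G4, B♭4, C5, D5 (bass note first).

C dominant ninth, first inversion

The distinct note names are E, G, Bb, C, D. Stacked in thirds they read C–E–G–Bb–D, which is a dominant ninth chord on C.
E is the third of C dominant ninth; third in the bass means first inversion.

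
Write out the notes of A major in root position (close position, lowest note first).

A, C#, E

The chord tones are A–C#–E. With the root (A) lowest for root position: A, C#, E.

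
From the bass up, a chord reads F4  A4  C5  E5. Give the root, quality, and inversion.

F major seventh, root position

The distinct note names are F, A, C, E. Stacked in thirds they read F–A–C–E, which is a major seventh chord on F.
F is the root of F major seventh; root in the bass means root position (figured bass 7).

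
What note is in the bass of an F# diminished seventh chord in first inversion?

The third of F# diminished seventh (F#–A–C–Eb) is A; that is the bass in first inversion.

A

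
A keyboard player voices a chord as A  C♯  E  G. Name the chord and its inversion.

A dominant seventh, root position

The distinct note names are A, C#, E, G. Stacked in thirds they read A–C#–E–G, which is a dominant seventh chord on A.
The lowest note is A, the root of the chord, so this is root position (figured bass 7).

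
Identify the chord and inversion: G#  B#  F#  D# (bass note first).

G# dominant seventh, root position

Reducing to letter names: G#, B#, F#, D#. These stack in thirds as G#–B#–D#–F# — a G# dominant seventh chord.
G# is the root of G# dominant seventh; root in the bass means root position (figured bass 7).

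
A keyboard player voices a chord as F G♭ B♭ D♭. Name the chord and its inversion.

Reducing to letter names: F, Gb, Bb, Db. These stack in thirds as Gb–Bb–Db–F — a Gb major seventh chord.
With the seventh (F) in the bass, the chord is in third inversion (figured bass 4/2).

Gb major seventh, third inversion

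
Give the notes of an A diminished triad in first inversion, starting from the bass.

C, Eb, A

Spelling A diminished: A–C–Eb. In first inversion the third is bass, giving C, Eb, A from the bottom.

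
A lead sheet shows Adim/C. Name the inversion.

first inversion

Adim/C means A diminished with C in the bass. C is the third of A diminished (A–C–Eb), so this is first inversion.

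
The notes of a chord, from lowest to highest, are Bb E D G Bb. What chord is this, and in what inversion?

E half-diminished seventh, second inversion

The pitch classes Bb, E, D, G arrange in thirds as E–G–Bb–D: an E half-diminished seventh chord.
Bb is the fifth of E half-diminished seventh; fifth in the bass means second inversion (figured bass 4/3).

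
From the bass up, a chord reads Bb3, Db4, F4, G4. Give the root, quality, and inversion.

G half-diminished seventh, first inversion

The distinct note names are Bb, Db, F, G. Stacked in thirds they read G–Bb–Db–F, which is a half-diminished seventh chord on G.
Bb is the third of G half-diminished seventh; third in the bass means first inversion (figured bass 6/5).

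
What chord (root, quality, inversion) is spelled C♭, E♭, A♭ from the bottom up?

Reducing to letter names: Cb, Eb, Ab. These stack in thirds as Ab–Cb–Eb — an Ab minor triad.
The lowest note is Cb, the third of the chord, so this is first inversion (figured bass 6).

Ab minor, first inversion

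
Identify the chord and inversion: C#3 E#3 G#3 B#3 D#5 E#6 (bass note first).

The pitch classes C#, E#, G#, B#, D# arrange in thirds as C#–E#–G#–B#–D#: a C# major ninth chord.
The lowest note is C#, the root of the chord, so this is root position.

C# major ninth, root position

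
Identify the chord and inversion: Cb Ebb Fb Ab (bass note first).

Fb dominant seventh, second inversion

Reducing to letter names: Cb, Ebb, Fb, Ab. These stack in thirds as Fb–Ab–Cb–Ebb — an Fb dominant seventh chord.
With the fifth (Cb) in the bass, the chord is in second inversion (figured bass 4/3).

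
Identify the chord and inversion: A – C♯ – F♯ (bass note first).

F# minor, first inversion

Reducing to letter names: A, C#, F#. These stack in thirds as F#–A–C# — an F# minor triad.
The lowest note is A, the third of the chord, so this is first inversion (figured bass 6).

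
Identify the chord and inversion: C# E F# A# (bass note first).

F# dominant seventh, second inversion

The distinct note names are C#, E, F#, A#. Stacked in thirds they read F#–A#–C#–E, which is a dominant seventh chord on F#.
C# is the fifth of F# dominant seventh; fifth in the bass means second inversion (figured bass 4/3).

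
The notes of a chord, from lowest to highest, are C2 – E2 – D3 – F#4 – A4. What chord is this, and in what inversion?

D dominant ninth, third inversion

The pitch classes C, E, D, F#, A arrange in thirds as D–F#–A–C–E: a D dominant ninth chord.
The lowest note is C, the seventh of the chord, so this is third inversion.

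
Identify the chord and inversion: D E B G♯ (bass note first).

Reducing to letter names: D, E, B, G#. These stack in thirds as E–G#–B–D — an E dominant seventh chord.
The lowest note is D, the seventh of the chord, so this is third inversion (figured bass 4/2).

E dominant seventh, third inversion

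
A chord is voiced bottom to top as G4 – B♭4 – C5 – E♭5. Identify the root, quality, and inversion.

C minor seventh, second inversion

The pitch classes G, Bb, C, Eb arrange in thirds as C–Eb–G–Bb: a C minor seventh chord.
G is the fifth of C minor seventh; fifth in the bass means second inversion (figured bass 4/3).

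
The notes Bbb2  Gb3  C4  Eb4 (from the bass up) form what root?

C

Bbb, Gb, C, Eb are the tones of a C diminished seventh chord (C–Eb–Gb–Bbb), making C the root.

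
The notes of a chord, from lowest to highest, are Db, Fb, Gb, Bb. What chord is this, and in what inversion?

Gb dominant seventh, second inversion

The pitch classes Db, Fb, Gb, Bb arrange in thirds as Gb–Bb–Db–Fb: a Gb dominant seventh chord.
With the fifth (Db) in the bass, the chord is in second inversion (figured bass 4/3).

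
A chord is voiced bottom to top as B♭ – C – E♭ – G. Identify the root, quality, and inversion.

C minor seventh, third inversion

The distinct note names are Bb, C, Eb, G. Stacked in thirds they read C–Eb–G–Bb, which is a minor seventh chord on C.
With the seventh (Bb) in the bass, the chord is in third inversion (figured bass 4/2).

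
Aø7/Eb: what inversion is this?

Aø7/Eb means A half-diminished seventh with Eb in the bass. Eb is the fifth of A half-diminished seventh (A–C–Eb–G), so this is second inversion.

second inversion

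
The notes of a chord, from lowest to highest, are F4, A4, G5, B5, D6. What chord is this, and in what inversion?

G dominant ninth, third inversion

Reducing to letter names: F, A, G, B, D. These stack in thirds as G–B–D–F–A — a G dominant ninth chord.
F is the seventh of G dominant ninth; seventh in the bass means third inversion.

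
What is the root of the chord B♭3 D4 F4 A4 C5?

The distinct letter names are Bb, D, F, A, C. Arranged as a stack of thirds they read Bb–D–F–A–C, so Bb is the root (a Bb major ninth chord).

Bb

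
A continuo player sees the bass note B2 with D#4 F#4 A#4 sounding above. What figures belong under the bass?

7

The notes B, D#, F#, A# stack in thirds as B–D#–F#–A# — a B major seventh chord. The bass B is the root, so this is root position: figured 7.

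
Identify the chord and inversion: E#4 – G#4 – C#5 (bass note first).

The distinct note names are E#, G#, C#. Stacked in thirds they read C#–E#–G#, which is a major triad on C#.
The lowest note is E#, the third of the chord, so this is first inversion (figured bass 6).

C# major, first inversion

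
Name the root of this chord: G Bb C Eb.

C

The distinct letter names are G, Bb, C, Eb. Arranged as a stack of thirds they read C–Eb–G–Bb, so C is the root (a C minor seventh chord).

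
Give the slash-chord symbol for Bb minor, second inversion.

Bbm/F

Second inversion of Bb minor has the fifth (F) in the bass. As a slash chord: Bbm/F.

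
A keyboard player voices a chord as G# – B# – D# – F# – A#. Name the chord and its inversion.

G# dominant ninth, root position

The distinct note names are G#, B#, D#, F#, A#. Stacked in thirds they read G#–B#–D#–F#–A#, which is a dominant ninth chord on G#.
The lowest note is G#, the root of the chord, so this is root position.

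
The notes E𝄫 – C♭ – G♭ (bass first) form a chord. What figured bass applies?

6

The notes Ebb, Cb, Gb stack in thirds as Cb–Ebb–Gb — a Cb minor triad. The bass Ebb is the third, so this is first inversion: figured 6.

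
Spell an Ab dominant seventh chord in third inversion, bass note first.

Spelling Ab dominant seventh: Ab–C–Eb–Gb. In third inversion the seventh is bass, giving Gb, Ab, C, Eb from the bottom.

Gb, Ab, C, Eb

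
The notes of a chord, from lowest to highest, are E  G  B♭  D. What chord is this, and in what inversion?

Reducing to letter names: E, G, Bb, D. These stack in thirds as E–G–Bb–D — an E half-diminished seventh chord.
E is the root of E half-diminished seventh; root in the bass means root position (figured bass 7).

E half-diminished seventh, root position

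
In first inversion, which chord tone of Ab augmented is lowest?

C

In first inversion the third is lowest. For Ab augmented (Ab–C–E) that is C.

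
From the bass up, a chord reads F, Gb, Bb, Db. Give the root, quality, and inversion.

Gb major seventh, third inversion

The pitch classes F, Gb, Bb, Db arrange in thirds as Gb–Bb–Db–F: a Gb major seventh chord.
The lowest note is F, the seventh of the chord, so this is third inversion (figured bass 4/2).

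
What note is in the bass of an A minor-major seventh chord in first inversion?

In first inversion the third is lowest. For A minor-major seventh (A–C–E–G#) that is C.

C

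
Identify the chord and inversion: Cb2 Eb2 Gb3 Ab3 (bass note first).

The pitch classes Cb, Eb, Gb, Ab arrange in thirds as Ab–Cb–Eb–Gb: an Ab minor seventh chord.
With the third (Cb) in the bass, the chord is in first inversion (figured bass 6/5).

Ab minor seventh, first inversion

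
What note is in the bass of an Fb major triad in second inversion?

Cb

In second inversion the fifth is lowest. For Fb major (Fb–Ab–Cb) that is Cb.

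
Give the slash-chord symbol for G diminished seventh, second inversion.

Gdim7/Db

Second inversion of G diminished seventh has the fifth (Db) in the bass. As a slash chord: Gdim7/Db.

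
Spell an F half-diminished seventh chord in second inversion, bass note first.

F half-diminished seventh is F–Ab–Cb–Eb. Second inversion puts the fifth (Cb) in the bass, with the remaining tones above: Cb, Eb, F, Ab.

Cb, Eb, F, Ab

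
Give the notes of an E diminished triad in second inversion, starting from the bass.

The chord tones are E–G–Bb. With the fifth (Bb) lowest for second inversion: Bb, E, G.

Bb, E, G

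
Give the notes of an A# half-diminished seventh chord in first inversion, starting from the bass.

C#, E, G#, A#

Spelling A# half-diminished seventh: A#–C#–E–G#. In first inversion the third is bass, giving C#, E, G#, A# from the bottom.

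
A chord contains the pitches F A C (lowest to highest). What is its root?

The distinct letter names are F, A, C. Arranged as a stack of thirds they read F–A–C, so F is the root (an F major triad).

F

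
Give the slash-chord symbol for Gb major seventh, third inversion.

Third inversion of Gb major seventh has the seventh (F) in the bass. As a slash chord: Gbmaj7/F.

Gbmaj7/F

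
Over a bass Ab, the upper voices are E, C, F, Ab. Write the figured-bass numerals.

6/5

The notes Ab, E, C, F stack in thirds as F–Ab–C–E — an F minor-major seventh chord. The bass Ab is the third, so this is first inversion: figured 6/5.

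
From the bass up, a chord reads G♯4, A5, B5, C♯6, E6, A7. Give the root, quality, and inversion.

A major ninth, third inversion

Reducing to letter names: G#, A, B, C#, E. These stack in thirds as A–C#–E–G#–B — an A major ninth chord.
G# is the seventh of A major ninth; seventh in the bass means third inversion.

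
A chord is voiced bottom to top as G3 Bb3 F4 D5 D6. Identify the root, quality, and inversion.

G minor seventh, root position

The distinct note names are G, Bb, F, D. Stacked in thirds they read G–Bb–D–F, which is a minor seventh chord on G.
G is the root of G minor seventh; root in the bass means root position (figured bass 7).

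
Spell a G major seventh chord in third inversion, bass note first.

F#, G, B, D

Spelling G major seventh: G–B–D–F#. In third inversion the seventh is bass, giving F#, G, B, D from the bottom.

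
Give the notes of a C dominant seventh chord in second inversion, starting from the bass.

G, Bb, C, E

C dominant seventh is C–E–G–Bb. Second inversion puts the fifth (G) in the bass, with the remaining tones above: G, Bb, C, E.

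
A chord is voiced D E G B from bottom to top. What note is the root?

E

D, E, G, B are the tones of an E minor seventh chord (E–G–B–D), making E the root.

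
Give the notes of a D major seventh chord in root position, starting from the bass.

The chord tones are D–F#–A–C#. With the root (D) lowest for root position: D, F#, A, C#.

D, F#, A, C#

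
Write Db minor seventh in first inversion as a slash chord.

Dbm7/Fb

First inversion of Db minor seventh has the third (Fb) in the bass. As a slash chord: Dbm7/Fb.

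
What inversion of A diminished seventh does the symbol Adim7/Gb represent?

Adim7/Gb means A diminished seventh with Gb in the bass. Gb is the seventh of A diminished seventh (A–C–Eb–Gb), so this is third inversion.

third inversion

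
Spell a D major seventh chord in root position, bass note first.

D, F#, A, C#

D major seventh is D–F#–A–C#. Root position puts the root (D) in the bass, with the remaining tones above: D, F#, A, C#.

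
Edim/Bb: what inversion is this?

second inversion

Edim/Bb means E diminished with Bb in the bass. Bb is the fifth of E diminished (E–G–Bb), so this is second inversion.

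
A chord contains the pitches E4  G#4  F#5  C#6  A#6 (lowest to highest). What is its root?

Reordering E, G#, F#, C#, A# into stacked thirds gives F#–A#–C#–E–G#; the bottom of that stack, F#, is the root.

F#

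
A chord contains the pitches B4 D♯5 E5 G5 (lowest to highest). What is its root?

E

The distinct letter names are B, D#, E, G. Arranged as a stack of thirds they read E–G–B–D#, so E is the root (an E minor-major seventh chord).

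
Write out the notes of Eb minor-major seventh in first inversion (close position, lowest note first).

Eb minor-major seventh is Eb–Gb–Bb–D. First inversion puts the third (Gb) in the bass, with the remaining tones above: Gb, Bb, D, Eb.

Gb, Bb, D, Eb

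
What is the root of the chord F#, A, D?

Reordering F#, A, D into stacked thirds gives D–F#–A; the bottom of that stack, D, is the root.

D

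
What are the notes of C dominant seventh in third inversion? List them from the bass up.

C dominant seventh is C–E–G–Bb. Third inversion puts the seventh (Bb) in the bass, with the remaining tones above: Bb, C, E, G.

Bb, C, E, G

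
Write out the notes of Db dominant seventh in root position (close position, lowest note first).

Db dominant seventh is Db–F–Ab–Cb. Root position puts the root (Db) in the bass, with the remaining tones above: Db, F, Ab, Cb.

Db, F, Ab, Cb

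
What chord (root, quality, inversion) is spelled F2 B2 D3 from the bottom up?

B diminished, second inversion

The distinct note names are F, B, D. Stacked in thirds they read B–D–F, which is a diminished triad on B.
The lowest note is F, the fifth of the chord, so this is second inversion (figured bass 6/4).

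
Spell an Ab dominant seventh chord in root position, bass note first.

Ab dominant seventh is Ab–C–Eb–Gb. Root position puts the root (Ab) in the bass, with the remaining tones above: Ab, C, Eb, Gb.

Ab, C, Eb, Gb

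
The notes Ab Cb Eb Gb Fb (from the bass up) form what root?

The distinct letter names are Ab, Cb, Eb, Gb, Fb. Arranged as a stack of thirds they read Fb–Ab–Cb–Eb–Gb, so Fb is the root (an Fb major ninth chord).

Fb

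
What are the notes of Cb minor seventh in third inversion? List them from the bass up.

Bbb, Cb, Ebb, Gb

Spelling Cb minor seventh: Cb–Ebb–Gb–Bbb. In third inversion the seventh is bass, giving Bbb, Cb, Ebb, Gb from the bottom.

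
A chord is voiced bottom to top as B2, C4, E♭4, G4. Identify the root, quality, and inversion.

C minor-major seventh, third inversion

The pitch classes B, C, Eb, G arrange in thirds as C–Eb–G–B: a C minor-major seventh chord.
With the seventh (B) in the bass, the chord is in third inversion (figured bass 4/2).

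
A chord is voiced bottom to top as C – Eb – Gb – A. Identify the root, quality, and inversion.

Reducing to letter names: C, Eb, Gb, A. These stack in thirds as A–C–Eb–Gb — an A diminished seventh chord.
With the third (C) in the bass, the chord is in first inversion (figured bass 6/5).

A diminished seventh, first inversion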